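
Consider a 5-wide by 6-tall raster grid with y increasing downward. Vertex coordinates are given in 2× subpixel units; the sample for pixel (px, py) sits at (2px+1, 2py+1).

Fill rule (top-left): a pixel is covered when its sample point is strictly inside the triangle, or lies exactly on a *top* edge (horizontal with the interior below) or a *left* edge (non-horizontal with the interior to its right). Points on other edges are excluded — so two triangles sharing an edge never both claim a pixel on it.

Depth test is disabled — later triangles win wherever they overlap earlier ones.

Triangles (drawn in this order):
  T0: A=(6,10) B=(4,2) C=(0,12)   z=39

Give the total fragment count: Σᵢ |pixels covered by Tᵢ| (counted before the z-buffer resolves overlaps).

T0:
  2·area = 52  (B↔C swapped to make it positive)
  edge (6, 10)→(0, 12): d=(-6,2) right/bottom  bias=-1
  edge (0, 12)→(4, 2): d=(4,-10) top-left  bias=+0
  edge (4, 2)→(6, 10): d=(2,8) right/bottom  bias=-1
    (1,2)@(3, 5): e=[36,2,14] → #
    (2,2)@(5, 5): e=[32,22,-2] → ·
    (1,3)@(3, 7): e=[24,10,18] → #
    (2,3)@(5, 7): e=[20,30,2] → #
    (3,3)@(7, 7): e=[16,50,-14] → ·
    (1,4)@(3, 9): e=[12,18,22] → #
    (3,4)@(7, 9): e=[4,58,-10] → ·
    (4,4)@(9, 9): e=[0,78,-26] → ·  [on edge]
    (0,5)@(1, 11): e=[4,6,42] → #
    (1,5)@(3, 11): e=[0,26,26] → ·  [on edge]
    (2,5)@(5, 11): e=[-4,46,10] → ·
  covered (6 px):
    · · · · ·
    · · · · ·
    · # · · ·
    · # # · ·
    · # # · ·
    # · · · ·

Result: 6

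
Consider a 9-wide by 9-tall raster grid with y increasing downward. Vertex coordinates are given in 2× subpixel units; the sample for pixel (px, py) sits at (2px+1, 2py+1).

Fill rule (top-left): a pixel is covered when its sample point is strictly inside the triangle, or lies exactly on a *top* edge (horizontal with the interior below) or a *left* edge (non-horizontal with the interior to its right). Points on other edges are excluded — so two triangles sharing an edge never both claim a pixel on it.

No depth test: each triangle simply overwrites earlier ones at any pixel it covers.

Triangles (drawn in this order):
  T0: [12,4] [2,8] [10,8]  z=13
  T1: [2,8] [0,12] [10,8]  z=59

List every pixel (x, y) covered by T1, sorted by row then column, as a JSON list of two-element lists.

T0:
  2·area = 32  (B↔C swapped to make it positive)
  edge (12, 4)→(10, 8): d=(-2,4) right/bottom  bias=-1
  edge (10, 8)→(2, 8): d=(-8,0) right/bottom  bias=-1
  edge (2, 8)→(12, 4): d=(10,-4) top-left  bias=+0
    (5,2)@(11, 5): e=[2,24,6] → X
    (6,2)@(13, 5): e=[-6,24,14] → .
    (2,3)@(5, 7): e=[22,8,2] → X
    (3,3)@(7, 7): e=[14,8,10] → X
    (4,3)@(9, 7): e=[6,8,18] → X
    (5,3)@(11, 7): e=[-2,8,26] → .
    (2,4)@(5, 9): e=[18,-8,22] → .
    (3,4)@(7, 9): e=[10,-8,30] → .
    (4,4)@(9, 9): e=[2,-8,38] → .
  covered (4 px):
    . . . . . . . . .
    . . . . . . . . .
    . . . . . X . . .
    . . X X X . . . .
    . . . . . . . . .
    . . . . . . . . .
    . . . . . . . . .
    . . . . . . . . .
    . . . . . . . . .
T1:
  2·area = 32  (B↔C swapped to make it positive)
  edge (2, 8)→(10, 8): d=(8,0) top-left  bias=+0
  edge (10, 8)→(0, 12): d=(-10,4) right/bottom  bias=-1
  edge (0, 12)→(2, 8): d=(2,-4) top-left  bias=+0
    (1,4)@(3, 9): e=[8,18,6] → X
    (2,4)@(5, 9): e=[8,10,14] → X
    (3,4)@(7, 9): e=[8,2,22] → X
    (4,4)@(9, 9): e=[8,-6,30] → .
    (0,5)@(1, 11): e=[24,6,2] → X
    (1,5)@(3, 11): e=[24,-2,10] → .
    (2,5)@(5, 11): e=[24,-10,18] → .
    (3,5)@(7, 11): e=[24,-18,26] → .
    (0,6)@(1, 13): e=[40,-14,6] → .
  covered (4 px):
    . . . . . . . . .
    . . . . . . . . .
    . . . . . . . . .
    . . . . . . . . .
    . X X X . . . . .
    X . . . . . . . .
    . . . . . . . . .
    . . . . . . . . .
    . . . . . . . . .

Final: [[1,4],[2,4],[3,4],[0,5]]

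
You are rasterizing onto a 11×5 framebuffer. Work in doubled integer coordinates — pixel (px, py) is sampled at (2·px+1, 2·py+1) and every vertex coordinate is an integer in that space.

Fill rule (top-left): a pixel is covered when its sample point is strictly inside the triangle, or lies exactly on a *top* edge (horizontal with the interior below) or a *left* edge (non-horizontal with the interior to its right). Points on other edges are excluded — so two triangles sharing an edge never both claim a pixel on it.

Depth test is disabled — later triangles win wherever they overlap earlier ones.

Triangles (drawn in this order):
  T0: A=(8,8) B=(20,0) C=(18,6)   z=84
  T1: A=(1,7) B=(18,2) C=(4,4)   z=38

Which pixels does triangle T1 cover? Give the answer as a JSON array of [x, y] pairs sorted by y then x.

T0:
  2·area = 56
  edge (8, 8)→(20, 0): d=(12,-8) top-left  bias=+0
  edge (20, 0)→(18, 6): d=(-2,6) right/bottom  bias=-1
  edge (18, 6)→(8, 8): d=(-10,2) right/bottom  bias=-1
    (9,0)@(19, 1): e=[4,4,48] → X
    (10,0)@(21, 1): e=[20,-8,44] → .
    (8,1)@(17, 3): e=[12,12,32] → X
    (9,1)@(19, 3): e=[28,0,28] → .  [on edge]
    (6,2)@(13, 5): e=[4,32,20] → X
    (7,2)@(15, 5): e=[20,20,16] → X
    (9,2)@(19, 5): e=[52,-4,8] → .
    (5,3)@(11, 7): e=[12,40,4] → X
    (6,3)@(13, 7): e=[28,28,0] → .  [on edge]
    (7,3)@(15, 7): e=[44,16,-4] → .
    (8,3)@(17, 7): e=[60,4,-8] → .
    (1,4)@(3, 9): e=[-28,84,0] → .  [on edge]
    (8,4)@(17, 9): e=[84,0,-28] → .  [on edge]
  covered (6 px):
    . . . . . . . . . X .
    . . . . . . . . X . .
    . . . . . . X X X . .
    . . . . . X . . . . .
    . . . . . . . . . . .
T1:
  2·area = 36  (B↔C swapped to make it positive)
  edge (1, 7)→(4, 4): d=(3,-3) top-left  bias=+0
  edge (4, 4)→(18, 2): d=(14,-2) top-left  bias=+0
  edge (18, 2)→(1, 7): d=(-17,5) right/bottom  bias=-1
    (3,0)@(7, 1): e=[0,-36,72] → .  [on edge]
    (2,1)@(5, 3): e=[0,-12,48] → .  [on edge]
    (5,1)@(11, 3): e=[18,0,18] → X  [on edge]
    (6,1)@(13, 3): e=[24,4,8] → X
    (7,1)@(15, 3): e=[30,8,-2] → .
    (1,2)@(3, 5): e=[0,12,24] → X  [on edge]
    (2,2)@(5, 5): e=[6,16,14] → X
    (3,2)@(7, 5): e=[12,20,4] → X
    (4,2)@(9, 5): e=[18,24,-6] → .
    (5,2)@(11, 5): e=[24,28,-16] → .
    (6,2)@(13, 5): e=[30,32,-26] → .
    (0,3)@(1, 7): e=[0,36,0] → .  [on edge]
  covered (5 px):
    . . . . . . . . . . .
    . . . . . X X . . . .
    . X X X . . . . . . .
    . . . . . . . . . . .
    . . . . . . . . . . .

Result: [[5,1],[6,1],[1,2],[2,2],[3,2]]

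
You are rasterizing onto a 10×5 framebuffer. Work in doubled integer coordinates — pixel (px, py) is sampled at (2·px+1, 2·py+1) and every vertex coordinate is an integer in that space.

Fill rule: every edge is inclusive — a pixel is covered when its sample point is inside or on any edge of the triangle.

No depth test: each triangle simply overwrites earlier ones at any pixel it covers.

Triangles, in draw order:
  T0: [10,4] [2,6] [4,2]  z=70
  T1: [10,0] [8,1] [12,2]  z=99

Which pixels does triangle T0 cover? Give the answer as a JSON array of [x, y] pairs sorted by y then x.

T0:
  2·area = 28
  edge (10, 4)→(2, 6): d=(-8,2) inclusive
  edge (2, 6)→(4, 2): d=(2,-4) inclusive
  edge (4, 2)→(10, 4): d=(6,2) inclusive
    (0,0)@(1, 1): e=[42,-14,0] → ·  [on edge]
    (2,1)@(5, 3): e=[18,6,4] → #
    (3,1)@(7, 3): e=[14,14,0] → #  [on edge]
    (4,1)@(9, 3): e=[10,22,-4] → ·
    (1,2)@(3, 5): e=[6,2,20] → #
    (3,2)@(7, 5): e=[-2,18,12] → ·
    (6,2)@(13, 5): e=[-14,42,0] → ·  [on edge]
    (1,3)@(3, 7): e=[-10,6,32] → ·
    (2,3)@(5, 7): e=[-14,14,28] → ·
    (9,3)@(19, 7): e=[-42,70,0] → ·  [on edge]
  covered (4 px):
    · · · · · · · · · ·
    · · # # · · · · · ·
    · # # · · · · · · ·
    · · · · · · · · · ·
    · · · · · · · · · ·
T1:
  2·area = 6  (B↔C swapped to make it positive)
  edge (10, 0)→(12, 2): d=(2,2) inclusive
  edge (12, 2)→(8, 1): d=(-4,-1) inclusive
  edge (8, 1)→(10, 0): d=(2,-1) inclusive
    (4,0)@(9, 1): e=[4,1,1] → #
    (5,0)@(11, 1): e=[0,3,3] → #  [on edge]
    (6,0)@(13, 1): e=[-4,5,5] → ·
    (4,1)@(9, 3): e=[8,-7,5] → ·
    (5,1)@(11, 3): e=[4,-5,7] → ·
    (6,1)@(13, 3): e=[0,-3,9] → ·  [on edge]
    (7,2)@(15, 5): e=[0,-9,15] → ·  [on edge]
    (8,3)@(17, 7): e=[0,-15,21] → ·  [on edge]
    (9,4)@(19, 9): e=[0,-21,27] → ·  [on edge]
  covered (2 px):
    · · · · # # · · · ·
    · · · · · · · · · ·
    · · · · · · · · · ·
    · · · · · · · · · ·
    · · · · · · · · · ·

Result: [[2,1],[3,1],[1,2],[2,2]]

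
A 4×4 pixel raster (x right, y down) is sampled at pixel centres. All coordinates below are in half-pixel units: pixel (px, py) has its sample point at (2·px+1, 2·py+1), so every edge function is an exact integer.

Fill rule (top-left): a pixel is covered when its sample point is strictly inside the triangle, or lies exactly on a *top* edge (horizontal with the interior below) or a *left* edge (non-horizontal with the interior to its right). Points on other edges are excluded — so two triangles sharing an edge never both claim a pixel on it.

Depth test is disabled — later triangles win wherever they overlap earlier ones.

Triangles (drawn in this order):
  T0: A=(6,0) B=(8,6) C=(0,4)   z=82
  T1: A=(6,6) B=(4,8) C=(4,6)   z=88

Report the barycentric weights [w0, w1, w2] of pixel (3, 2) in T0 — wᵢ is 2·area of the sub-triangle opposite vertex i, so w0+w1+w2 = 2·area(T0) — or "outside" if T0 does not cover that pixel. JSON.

T0:
  2·area = 44
  edge (6, 0)→(8, 6): d=(2,6) right/bottom  bias=-1
  edge (8, 6)→(0, 4): d=(-8,-2) top-left  bias=+0
  edge (0, 4)→(6, 0): d=(6,-4) top-left  bias=+0
    (2,0)@(5, 1): e=[8,34,2] → #
    (3,0)@(7, 1): e=[-4,38,10] → ·
    (1,1)@(3, 3): e=[24,14,6] → #
    (3,1)@(7, 3): e=[0,22,22] → ·  [on edge]
    (1,2)@(3, 5): e=[28,-2,18] → ·
    (2,2)@(5, 5): e=[16,2,26] → #
    (3,2)@(7, 5): e=[4,6,34] → #
    (2,3)@(5, 7): e=[20,-14,38] → ·
    (3,3)@(7, 7): e=[8,-10,46] → ·
  covered (5 px):
    · · # ·
    · # # ·
    · · # #
    · · · ·
T1:
  2·area = 4
  edge (6, 6)→(4, 8): d=(-2,2) right/bottom  bias=-1
  edge (4, 8)→(4, 6): d=(0,-2) top-left  bias=+0
  edge (4, 6)→(6, 6): d=(2,0) top-left  bias=+0
    (3,2)@(7, 5): e=[0,6,-2] → ·  [on edge]
    (2,3)@(5, 7): e=[0,2,2] → ·  [on edge]
  covered (0 px):
    · · · ·
    · · · ·
    · · · ·
    · · · ·

Final: [6,34,4]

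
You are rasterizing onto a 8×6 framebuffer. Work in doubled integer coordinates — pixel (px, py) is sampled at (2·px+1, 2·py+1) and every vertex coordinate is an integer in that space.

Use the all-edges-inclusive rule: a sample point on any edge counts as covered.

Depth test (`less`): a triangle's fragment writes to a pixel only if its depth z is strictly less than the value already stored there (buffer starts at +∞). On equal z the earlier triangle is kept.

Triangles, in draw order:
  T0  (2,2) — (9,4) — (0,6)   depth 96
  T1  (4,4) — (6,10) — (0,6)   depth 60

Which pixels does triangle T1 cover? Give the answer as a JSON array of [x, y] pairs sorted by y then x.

T0:
  2·area = 32
  edge (2, 2)→(9, 4): d=(7,2) inclusive
  edge (9, 4)→(0, 6): d=(-9,2) inclusive
  edge (0, 6)→(2, 2): d=(2,-4) inclusive
    (1,1)@(3, 3): e=[5,21,6] → █
    (2,1)@(5, 3): e=[1,17,14] → █
    (3,1)@(7, 3): e=[-3,13,22] → ·
    (0,2)@(1, 5): e=[23,7,2] → █
    (2,2)@(5, 5): e=[15,-1,18] → ·
    (0,3)@(1, 7): e=[37,-11,6] → ·
    (1,3)@(3, 7): e=[33,-15,14] → ·
  covered (4 px):
    · · · · · · · ·
    · █ █ · · · · ·
    █ █ · · · · · ·
    · · · · · · · ·
    · · · · · · · ·
    · · · · · · · ·
T1:
  2·area = 28
  edge (4, 4)→(6, 10): d=(2,6) inclusive
  edge (6, 10)→(0, 6): d=(-6,-4) inclusive
  edge (0, 6)→(4, 4): d=(4,-2) inclusive
    (1,0)@(3, 1): e=[0,42,-14] → ·  [on edge]
    (1,2)@(3, 5): e=[8,18,2] → █
    (2,2)@(5, 5): e=[-4,26,6] → ·
    (1,3)@(3, 7): e=[12,6,10] → █
    (2,3)@(5, 7): e=[0,14,14] → █  [on edge]
    (3,3)@(7, 7): e=[-12,22,18] → ·
    (1,4)@(3, 9): e=[16,-6,18] → ·
    (2,4)@(5, 9): e=[4,2,22] → █
    (3,4)@(7, 9): e=[-8,10,26] → ·
    (2,5)@(5, 11): e=[8,-10,30] → ·
  covered (4 px):
    · · · · · · · ·
    · · · · · · · ·
    · █ · · · · · ·
    · █ █ · · · · ·
    · · █ · · · · ·
    · · · · · · · ·

Answer: [[1,2],[1,3],[2,3],[2,4]]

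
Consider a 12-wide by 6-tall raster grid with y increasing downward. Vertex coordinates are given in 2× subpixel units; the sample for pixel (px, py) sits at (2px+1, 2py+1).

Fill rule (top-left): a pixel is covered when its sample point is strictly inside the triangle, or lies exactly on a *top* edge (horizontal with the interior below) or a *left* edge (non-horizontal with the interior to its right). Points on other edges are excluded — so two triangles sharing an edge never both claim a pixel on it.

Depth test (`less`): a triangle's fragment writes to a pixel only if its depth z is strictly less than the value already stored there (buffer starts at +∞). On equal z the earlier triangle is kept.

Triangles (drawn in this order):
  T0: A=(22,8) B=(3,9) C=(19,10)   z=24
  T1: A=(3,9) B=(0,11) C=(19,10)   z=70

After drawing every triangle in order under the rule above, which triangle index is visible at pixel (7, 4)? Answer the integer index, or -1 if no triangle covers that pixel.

T0:
  2·area = 35  (B↔C swapped to make it positive)
  edge (22, 8)→(19, 10): d=(-3,2) right/bottom  bias=-1
  edge (19, 10)→(3, 9): d=(-16,-1) top-left  bias=+0
  edge (3, 9)→(22, 8): d=(19,-1) top-left  bias=+0
    (1,4)@(3, 9): e=[35,0,0] → █  [on edge]
    (2,4)@(5, 9): e=[31,2,2] → █
    (3,4)@(7, 9): e=[27,4,4] → █
    (4,4)@(9, 9): e=[23,6,6] → █
    (5,4)@(11, 9): e=[19,8,8] → █
    (6,4)@(13, 9): e=[15,10,10] → █
    (7,4)@(15, 9): e=[11,12,12] → █
    (8,4)@(17, 9): e=[7,14,14] → █
    (9,4)@(19, 9): e=[3,16,16] → █
    (10,4)@(21, 9): e=[-1,18,18] → ·
    (1,5)@(3, 11): e=[29,-32,38] → ·
    (2,5)@(5, 11): e=[25,-30,40] → ·
  covered (9 px):
    · · · · · · · · · · · ·
    · · · · · · · · · · · ·
    · · · · · · · · · · · ·
    · · · · · · · · · · · ·
    · █ █ █ █ █ █ █ █ █ · ·
    · · · · · · · · · · · ·
T1:
  2·area = 35  (B↔C swapped to make it positive)
  edge (3, 9)→(19, 10): d=(16,1) right/bottom  bias=-1
  edge (19, 10)→(0, 11): d=(-19,1) right/bottom  bias=-1
  edge (0, 11)→(3, 9): d=(3,-2) top-left  bias=+0
    (7,0)@(15, 1): e=[-140,175,0] → ·  [on edge]
    (4,2)@(9, 5): e=[-70,105,0] → ·  [on edge]
    (1,4)@(3, 9): e=[0,35,0] → ·  [on edge]
  covered (0 px):
    · · · · · · · · · · · ·
    · · · · · · · · · · · ·
    · · · · · · · · · · · ·
    · · · · · · · · · · · ·
    · · · · · · · · · · · ·
    · · · · · · · · · · · ·

Z-buffer (winner per pixel, '.' = empty):
  . . . . . . . . . . . .
  . . . . . . . . . . . .
  . . . . . . . . . . . .
  . . . . . . . . . . . .
  . 0 0 0 0 0 0 0 0 0 . .
  . . . . . . . . . . . .

Answer: 0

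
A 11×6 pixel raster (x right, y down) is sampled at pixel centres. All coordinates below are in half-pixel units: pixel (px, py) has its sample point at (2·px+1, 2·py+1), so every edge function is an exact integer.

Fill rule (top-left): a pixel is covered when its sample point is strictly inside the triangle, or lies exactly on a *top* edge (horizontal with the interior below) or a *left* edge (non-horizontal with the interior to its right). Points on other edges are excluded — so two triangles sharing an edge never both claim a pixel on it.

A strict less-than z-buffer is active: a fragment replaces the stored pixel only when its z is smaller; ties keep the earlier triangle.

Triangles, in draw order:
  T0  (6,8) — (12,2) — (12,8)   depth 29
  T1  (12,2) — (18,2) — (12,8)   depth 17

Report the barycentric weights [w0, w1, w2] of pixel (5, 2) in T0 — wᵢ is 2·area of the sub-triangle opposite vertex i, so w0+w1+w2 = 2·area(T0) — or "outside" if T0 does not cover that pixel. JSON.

T0:
  2·area = 36
  edge (6, 8)→(12, 2): d=(6,-6) top-left  bias=+0
  edge (12, 2)→(12, 8): d=(0,6) right/bottom  bias=-1
  edge (12, 8)→(6, 8): d=(-6,0) right/bottom  bias=-1
    (6,0)@(13, 1): e=[0,-6,42] → ·  [on edge]
    (5,1)@(11, 3): e=[0,6,30] → █  [on edge]
    (6,1)@(13, 3): e=[12,-6,30] → ·
    (4,2)@(9, 5): e=[0,18,18] → █  [on edge]
    (6,2)@(13, 5): e=[24,-6,18] → ·
    (3,3)@(7, 7): e=[0,30,6] → █  [on edge]
    (6,3)@(13, 7): e=[36,-6,6] → ·
    (2,4)@(5, 9): e=[0,42,-6] → ·  [on edge]
    (3,4)@(7, 9): e=[12,30,-6] → ·
    (4,4)@(9, 9): e=[24,18,-6] → ·
    (5,4)@(11, 9): e=[36,6,-6] → ·
    (1,5)@(3, 11): e=[0,54,-18] → ·  [on edge]
  covered (6 px):
    · · · · · · · · · · ·
    · · · · · █ · · · · ·
    · · · · █ █ · · · · ·
    · · · █ █ █ · · · · ·
    · · · · · · · · · · ·
    · · · · · · · · · · ·
T1:
  2·area = 36
  edge (12, 2)→(18, 2): d=(6,0) top-left  bias=+0
  edge (18, 2)→(12, 8): d=(-6,6) right/bottom  bias=-1
  edge (12, 8)→(12, 2): d=(0,-6) top-left  bias=+0
    (9,0)@(19, 1): e=[-6,0,42] → ·  [on edge]
    (6,1)@(13, 3): e=[6,24,6] → █
    (7,1)@(15, 3): e=[6,12,18] → █
    (8,1)@(17, 3): e=[6,0,30] → ·  [on edge]
    (6,2)@(13, 5): e=[18,12,6] → █
    (7,2)@(15, 5): e=[18,0,18] → ·  [on edge]
    (6,3)@(13, 7): e=[30,0,6] → ·  [on edge]
    (5,4)@(11, 9): e=[42,0,-6] → ·  [on edge]
    (4,5)@(9, 11): e=[54,0,-18] → ·  [on edge]
  covered (3 px):
    · · · · · · · · · · ·
    · · · · · · █ █ · · ·
    · · · · · · █ · · · ·
    · · · · · · · · · · ·
    · · · · · · · · · · ·
    · · · · · · · · · · ·

Final: [6,18,12]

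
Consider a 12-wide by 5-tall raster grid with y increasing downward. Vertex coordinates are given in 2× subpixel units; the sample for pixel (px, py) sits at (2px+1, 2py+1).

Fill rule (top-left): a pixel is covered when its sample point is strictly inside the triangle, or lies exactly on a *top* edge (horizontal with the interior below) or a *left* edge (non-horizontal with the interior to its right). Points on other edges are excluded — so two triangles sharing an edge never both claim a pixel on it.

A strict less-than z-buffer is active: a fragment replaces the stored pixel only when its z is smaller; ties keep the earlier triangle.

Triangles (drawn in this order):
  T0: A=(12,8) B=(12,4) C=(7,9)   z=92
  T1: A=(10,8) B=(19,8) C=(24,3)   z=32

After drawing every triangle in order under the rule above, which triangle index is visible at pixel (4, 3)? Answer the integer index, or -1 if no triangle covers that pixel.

T0:
  2·area = 20  (B↔C swapped to make it positive)
  edge (12, 8)→(7, 9): d=(-5,1) right/bottom  bias=-1
  edge (7, 9)→(12, 4): d=(5,-5) top-left  bias=+0
  edge (12, 4)→(12, 8): d=(0,4) right/bottom  bias=-1
    (7,0)@(15, 1): e=[32,0,-12] → ·  [on edge]
    (6,1)@(13, 3): e=[24,0,-4] → ·  [on edge]
    (5,2)@(11, 5): e=[16,0,4] → #  [on edge]
    (6,2)@(13, 5): e=[14,10,-4] → ·
    (4,3)@(9, 7): e=[8,0,12] → #  [on edge]
    (6,3)@(13, 7): e=[4,20,-4] → ·
    (8,3)@(17, 7): e=[0,40,-20] → ·  [on edge]
    (3,4)@(7, 9): e=[0,0,20] → ·  [on edge]
    (4,4)@(9, 9): e=[-2,10,12] → ·
    (5,4)@(11, 9): e=[-4,20,4] → ·
  covered (3 px):
    · · · · · · · · · · · ·
    · · · · · · · · · · · ·
    · · · · · # · · · · · ·
    · · · · # # · · · · · ·
    · · · · · · · · · · · ·
T1:
  2·area = 45  (B↔C swapped to make it positive)
  edge (10, 8)→(24, 3): d=(14,-5) top-left  bias=+0
  edge (24, 3)→(19, 8): d=(-5,5) right/bottom  bias=-1
  edge (19, 8)→(10, 8): d=(-9,0) right/bottom  bias=-1
    (9,2)@(19, 5): e=[3,15,27] → #
    (10,2)@(21, 5): e=[13,5,27] → #
    (11,2)@(23, 5): e=[23,-5,27] → ·
    (6,3)@(13, 7): e=[1,35,9] → #
    (7,3)@(15, 7): e=[11,25,9] → #
    (8,3)@(17, 7): e=[21,15,9] → #
    (10,3)@(21, 7): e=[41,-5,9] → ·
    (6,4)@(13, 9): e=[29,25,-9] → ·
    (7,4)@(15, 9): e=[39,15,-9] → ·
    (8,4)@(17, 9): e=[49,5,-9] → ·
    (9,4)@(19, 9): e=[59,-5,-9] → ·
  covered (6 px):
    · · · · · · · · · · · ·
    · · · · · · · · · · · ·
    · · · · · · · · · # # ·
    · · · · · · # # # # · ·
    · · · · · · · · · · · ·

Z-buffer (winner per pixel, '.' = empty):
  . . . . . . . . . . . .
  . . . . . . . . . . . .
  . . . . . 0 . . . 1 1 .
  . . . . 0 0 1 1 1 1 . .
  . . . . . . . . . . . .

Final: 0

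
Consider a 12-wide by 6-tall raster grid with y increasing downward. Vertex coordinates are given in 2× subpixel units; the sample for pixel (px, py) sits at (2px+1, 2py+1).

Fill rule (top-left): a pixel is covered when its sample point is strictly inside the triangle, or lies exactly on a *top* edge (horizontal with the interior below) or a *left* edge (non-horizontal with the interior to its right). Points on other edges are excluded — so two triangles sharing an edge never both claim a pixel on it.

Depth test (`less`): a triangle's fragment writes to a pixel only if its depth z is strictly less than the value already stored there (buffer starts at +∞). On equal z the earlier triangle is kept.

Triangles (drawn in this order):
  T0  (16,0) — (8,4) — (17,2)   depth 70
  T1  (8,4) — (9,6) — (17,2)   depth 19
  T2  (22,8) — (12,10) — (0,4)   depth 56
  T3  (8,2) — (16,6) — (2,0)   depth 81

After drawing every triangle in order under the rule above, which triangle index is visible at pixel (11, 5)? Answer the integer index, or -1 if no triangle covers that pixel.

T0:
  2·area = 20  (B↔C swapped to make it positive)
  edge (16, 0)→(17, 2): d=(1,2) right/bottom  bias=-1
  edge (17, 2)→(8, 4): d=(-9,2) right/bottom  bias=-1
  edge (8, 4)→(16, 0): d=(8,-4) top-left  bias=+0
    (7,0)@(15, 1): e=[3,13,4] → X
    (8,0)@(17, 1): e=[-1,9,12] → .
    (5,1)@(11, 3): e=[13,3,4] → X
    (6,1)@(13, 3): e=[9,-1,12] → .
    (7,1)@(15, 3): e=[5,-5,20] → .
    (5,2)@(11, 5): e=[15,-15,20] → .
  covered (2 px):
    . . . . . . . X . . . .
    . . . . . X . . . . . .
    . . . . . . . . . . . .
    . . . . . . . . . . . .
    . . . . . . . . . . . .
    . . . . . . . . . . . .
T1:
  2·area = 20  (B↔C swapped to make it positive)
  edge (8, 4)→(17, 2): d=(9,-2) top-left  bias=+0
  edge (17, 2)→(9, 6): d=(-8,4) right/bottom  bias=-1
  edge (9, 6)→(8, 4): d=(-1,-2) top-left  bias=+0
    (9,0)@(19, 1): e=[-5,0,25] → .  [on edge]
    (6,1)@(13, 3): e=[1,8,11] → X
    (7,1)@(15, 3): e=[5,0,15] → .  [on edge]
    (4,2)@(9, 5): e=[11,8,1] → X
    (5,2)@(11, 5): e=[15,0,5] → .  [on edge]
    (6,2)@(13, 5): e=[19,-8,9] → .
    (3,3)@(7, 7): e=[25,0,-5] → .  [on edge]
    (4,3)@(9, 7): e=[29,-8,-1] → .
    (1,4)@(3, 9): e=[35,0,-15] → .  [on edge]
  covered (2 px):
    . . . . . . . . . . . .
    . . . . . . X . . . . .
    . . . . X . . . . . . .
    . . . . . . . . . . . .
    . . . . . . . . . . . .
    . . . . . . . . . . . .
T2:
  2·area = 84
  edge (22, 8)→(12, 10): d=(-10,2) right/bottom  bias=-1
  edge (12, 10)→(0, 4): d=(-12,-6) top-left  bias=+0
  edge (0, 4)→(22, 8): d=(22,4) right/bottom  bias=-1
    (1,2)@(3, 5): e=[68,6,10] → X
    (2,2)@(5, 5): e=[64,18,2] → X
    (3,2)@(7, 5): e=[60,30,-6] → .
    (1,3)@(3, 7): e=[48,-18,54] → .
    (2,3)@(5, 7): e=[44,-6,46] → .
    (3,3)@(7, 7): e=[40,6,38] → X
    (4,3)@(9, 7): e=[36,18,30] → X
    (5,3)@(11, 7): e=[32,30,22] → X
    (6,3)@(13, 7): e=[28,42,14] → X
    (7,3)@(15, 7): e=[24,54,6] → X
    (8,3)@(17, 7): e=[20,66,-2] → .
    (3,4)@(7, 9): e=[20,-18,82] → .
    (8,4)@(17, 9): e=[0,42,42] → .  [on edge]
    (3,5)@(7, 11): e=[0,-42,126] → .  [on edge]
  covered (10 px):
    . . . . . . . . . . . .
    . . . . . . . . . . . .
    . X X . . . . . . . . .
    . . . X X X X X . . . .
    . . . . . X X X . . . .
    . . . . . . . . . . . .
T3:
  2·area = 8
  edge (8, 2)→(16, 6): d=(8,4) right/bottom  bias=-1
  edge (16, 6)→(2, 0): d=(-14,-6) top-left  bias=+0
  edge (2, 0)→(8, 2): d=(6,2) right/bottom  bias=-1
    (2,0)@(5, 1): e=[4,4,0] → .  [on edge]
    (4,1)@(9, 3): e=[4,0,4] → X  [on edge]
    (5,1)@(11, 3): e=[-4,12,0] → .  [on edge]
    (4,2)@(9, 5): e=[20,-28,16] → .
    (8,2)@(17, 5): e=[-12,20,0] → .  [on edge]
    (11,3)@(23, 7): e=[-20,28,0] → .  [on edge]
    (11,4)@(23, 9): e=[-4,0,12] → .  [on edge]
  covered (1 px):
    . . . . . . . . . . . .
    . . . . X . . . . . . .
    . . . . . . . . . . . .
    . . . . . . . . . . . .
    . . . . . . . . . . . .
    . . . . . . . . . . . .

Z-buffer (winner per pixel, '.' = empty):
  . . . . . . . 0 . . . .
  . . . . 3 0 1 . . . . .
  . 2 2 . 1 . . . . . . .
  . . . 2 2 2 2 2 . . . .
  . . . . . 2 2 2 . . . .
  . . . . . . . . . . . .

Answer: -1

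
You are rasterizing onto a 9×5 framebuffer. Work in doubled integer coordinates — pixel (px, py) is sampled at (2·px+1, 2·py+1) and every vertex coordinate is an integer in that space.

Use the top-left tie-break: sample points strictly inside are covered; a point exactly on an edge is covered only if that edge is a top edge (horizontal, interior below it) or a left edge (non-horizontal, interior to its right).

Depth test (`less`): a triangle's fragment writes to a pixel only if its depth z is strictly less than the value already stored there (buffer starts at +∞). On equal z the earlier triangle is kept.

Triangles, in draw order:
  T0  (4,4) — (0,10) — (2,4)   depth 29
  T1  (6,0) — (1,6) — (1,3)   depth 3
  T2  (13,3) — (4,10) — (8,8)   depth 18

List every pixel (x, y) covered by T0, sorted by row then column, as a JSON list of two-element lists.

T0:
  2·area = 12
  edge (4, 4)→(0, 10): d=(-4,6) right/bottom  bias=-1
  edge (0, 10)→(2, 4): d=(2,-6) top-left  bias=+0
  edge (2, 4)→(4, 4): d=(2,0) top-left  bias=+0
    (1,0)@(3, 1): e=[18,0,-6] → ·  [on edge]
    (1,2)@(3, 5): e=[2,8,2] → █
    (2,2)@(5, 5): e=[-10,20,2] → ·
    (0,3)@(1, 7): e=[6,0,6] → █  [on edge]
    (1,3)@(3, 7): e=[-6,12,6] → ·
    (0,4)@(1, 9): e=[-2,4,10] → ·
  covered (2 px):
    · · · · · · · · ·
    · · · · · · · · ·
    · █ · · · · · · ·
    █ · · · · · · · ·
    · · · · · · · · ·
T1:
  2·area = 15
  edge (6, 0)→(1, 6): d=(-5,6) right/bottom  bias=-1
  edge (1, 6)→(1, 3): d=(0,-3) top-left  bias=+0
  edge (1, 3)→(6, 0): d=(5,-3) top-left  bias=+0
    (0,0)@(1, 1): e=[25,0,-10] → ·  [on edge]
    (2,0)@(5, 1): e=[1,12,2] → █
    (3,0)@(7, 1): e=[-11,18,8] → ·
    (0,1)@(1, 3): e=[15,0,0] → █  [on edge]
    (1,1)@(3, 3): e=[3,6,6] → █
    (2,1)@(5, 3): e=[-9,12,12] → ·
    (0,2)@(1, 5): e=[5,0,10] → █  [on edge]
    (1,2)@(3, 5): e=[-7,6,16] → ·
    (0,3)@(1, 7): e=[-5,0,20] → ·  [on edge]
    (0,4)@(1, 9): e=[-15,0,30] → ·  [on edge]
  covered (4 px):
    · · █ · · · · · ·
    █ █ · · · · · · ·
    █ · · · · · · · ·
    · · · · · · · · ·
    · · · · · · · · ·
T2:
  2·area = 10  (B↔C swapped to make it positive)
  edge (13, 3)→(8, 8): d=(-5,5) right/bottom  bias=-1
  edge (8, 8)→(4, 10): d=(-4,2) right/bottom  bias=-1
  edge (4, 10)→(13, 3): d=(9,-7) top-left  bias=+0
    (7,0)@(15, 1): e=[0,14,-4] → ·  [on edge]
    (6,1)@(13, 3): e=[0,10,0] → ·  [on edge]
    (5,2)@(11, 5): e=[0,6,4] → ·  [on edge]
    (4,3)@(9, 7): e=[0,2,8] → ·  [on edge]
    (3,4)@(7, 9): e=[0,-2,12] → ·  [on edge]
  covered (0 px):
    · · · · · · · · ·
    · · · · · · · · ·
    · · · · · · · · ·
    · · · · · · · · ·
    · · · · · · · · ·

Answer: [[1,2],[0,3]]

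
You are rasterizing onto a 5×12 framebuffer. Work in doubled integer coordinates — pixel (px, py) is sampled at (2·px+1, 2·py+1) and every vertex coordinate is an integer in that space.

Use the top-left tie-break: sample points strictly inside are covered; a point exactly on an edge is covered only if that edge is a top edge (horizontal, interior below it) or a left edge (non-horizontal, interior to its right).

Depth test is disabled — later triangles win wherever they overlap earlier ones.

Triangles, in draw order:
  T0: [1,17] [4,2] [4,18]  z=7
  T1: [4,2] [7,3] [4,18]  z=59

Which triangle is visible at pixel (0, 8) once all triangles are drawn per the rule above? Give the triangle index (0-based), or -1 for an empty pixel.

T0:
  2·area = 48
  edge (1, 17)→(4, 2): d=(3,-15) top-left  bias=+0
  edge (4, 2)→(4, 18): d=(0,16) right/bottom  bias=-1
  edge (4, 18)→(1, 17): d=(-3,-1) top-left  bias=+0
    (1,3)@(3, 7): e=[0,16,32] → #  [on edge]
    (2,3)@(5, 7): e=[30,-16,34] → ·
    (1,4)@(3, 9): e=[6,16,26] → #
    (2,4)@(5, 9): e=[36,-16,28] → ·
    (1,5)@(3, 11): e=[12,16,20] → #
    (2,5)@(5, 11): e=[42,-16,22] → ·
    (1,6)@(3, 13): e=[18,16,14] → #
    (2,6)@(5, 13): e=[48,-16,16] → ·
    (1,7)@(3, 15): e=[24,16,8] → #
    (2,7)@(5, 15): e=[54,-16,10] → ·
    (0,8)@(1, 17): e=[0,48,0] → #  [on edge]
    (2,8)@(5, 17): e=[60,-16,4] → ·
    (3,9)@(7, 19): e=[96,-48,0] → ·  [on edge]
  covered (7 px):
    · · · · ·
    · · · · ·
    · · · · ·
    · # · · ·
    · # · · ·
    · # · · ·
    · # · · ·
    · # · · ·
    # # · · ·
    · · · · ·
    · · · · ·
    · · · · ·
T1:
  2·area = 48
  edge (4, 2)→(7, 3): d=(3,1) right/bottom  bias=-1
  edge (7, 3)→(4, 18): d=(-3,15) right/bottom  bias=-1
  edge (4, 18)→(4, 2): d=(0,-16) top-left  bias=+0
    (0,0)@(1, 1): e=[0,96,-48] → ·  [on edge]
    (2,1)@(5, 3): e=[2,30,16] → #
    (3,1)@(7, 3): e=[0,0,48] → ·  [on edge]
    (2,2)@(5, 5): e=[8,24,16] → #
    (3,2)@(7, 5): e=[6,-6,48] → ·
    (2,3)@(5, 7): e=[14,18,16] → #
    (3,3)@(7, 7): e=[12,-12,48] → ·
    (2,4)@(5, 9): e=[20,12,16] → #
    (3,4)@(7, 9): e=[18,-18,48] → ·
    (2,5)@(5, 11): e=[26,6,16] → #
    (3,5)@(7, 11): e=[24,-24,48] → ·
    (2,6)@(5, 13): e=[32,0,16] → ·  [on edge]
    (1,11)@(3, 23): e=[64,0,-16] → ·  [on edge]
  covered (5 px):
    · · · · ·
    · · # · ·
    · · # · ·
    · · # · ·
    · · # · ·
    · · # · ·
    · · · · ·
    · · · · ·
    · · · · ·
    · · · · ·
    · · · · ·
    · · · · ·

Z-buffer (winner per pixel, '.' = empty):
  . . . . .
  . . 1 . .
  . . 1 . .
  . 0 1 . .
  . 0 1 . .
  . 0 1 . .
  . 0 . . .
  . 0 . . .
  0 0 . . .
  . . . . .
  . . . . .
  . . . . .

Final: 0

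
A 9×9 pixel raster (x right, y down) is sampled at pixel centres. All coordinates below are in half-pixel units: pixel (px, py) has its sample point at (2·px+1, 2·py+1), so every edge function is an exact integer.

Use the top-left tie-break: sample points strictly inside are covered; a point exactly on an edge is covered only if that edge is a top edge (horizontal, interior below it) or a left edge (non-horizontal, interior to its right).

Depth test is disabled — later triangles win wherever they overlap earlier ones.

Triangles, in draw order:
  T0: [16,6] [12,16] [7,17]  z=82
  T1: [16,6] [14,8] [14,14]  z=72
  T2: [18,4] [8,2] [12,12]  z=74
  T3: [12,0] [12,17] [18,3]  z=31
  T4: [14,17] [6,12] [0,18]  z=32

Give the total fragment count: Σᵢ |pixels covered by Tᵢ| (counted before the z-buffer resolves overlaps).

T0:
  2·area = 46
  edge (16, 6)→(12, 16): d=(-4,10) right/bottom  bias=-1
  edge (12, 16)→(7, 17): d=(-5,1) right/bottom  bias=-1
  edge (7, 17)→(16, 6): d=(9,-11) top-left  bias=+0
    (6,5)@(13, 11): e=[10,24,12] → X
    (7,5)@(15, 11): e=[-10,22,34] → .
    (5,6)@(11, 13): e=[22,16,8] → X
    (7,6)@(15, 13): e=[-18,12,52] → .
    (4,7)@(9, 15): e=[34,8,4] → X
    (6,7)@(13, 15): e=[-6,4,48] → .
    (8,7)@(17, 15): e=[-46,0,92] → .  [on edge]
    (3,8)@(7, 17): e=[46,0,0] → .  [on edge]
    (4,8)@(9, 17): e=[26,-2,22] → .
    (5,8)@(11, 17): e=[6,-4,44] → .
  covered (5 px):
    . . . . . . . . .
    . . . . . . . . .
    . . . . . . . . .
    . . . . . . . . .
    . . . . . . . . .
    . . . . . . X . .
    . . . . . X X . .
    . . . . X X . . .
    . . . . . . . . .
T1:
  2·area = 12  (B↔C swapped to make it positive)
  edge (16, 6)→(14, 14): d=(-2,8) right/bottom  bias=-1
  edge (14, 14)→(14, 8): d=(0,-6) top-left  bias=+0
  edge (14, 8)→(16, 6): d=(2,-2) top-left  bias=+0
    (8,2)@(17, 5): e=[-6,18,0] → .  [on edge]
    (7,3)@(15, 7): e=[6,6,0] → X  [on edge]
    (8,3)@(17, 7): e=[-10,18,4] → .
    (6,4)@(13, 9): e=[18,-6,0] → .  [on edge]
    (7,4)@(15, 9): e=[2,6,4] → X
    (8,4)@(17, 9): e=[-14,18,8] → .
    (5,5)@(11, 11): e=[30,-18,0] → .  [on edge]
    (7,5)@(15, 11): e=[-2,6,8] → .
    (4,6)@(9, 13): e=[42,-30,0] → .  [on edge]
    (3,7)@(7, 15): e=[54,-42,0] → .  [on edge]
    (2,8)@(5, 17): e=[66,-54,0] → .  [on edge]
  covered (2 px):
    . . . . . . . . .
    . . . . . . . . .
    . . . . . . . . .
    . . . . . . . X .
    . . . . . . . X .
    . . . . . . . . .
    . . . . . . . . .
    . . . . . . . . .
    . . . . . . . . .
T2:
  2·area = 92  (B↔C swapped to make it positive)
  edge (18, 4)→(12, 12): d=(-6,8) right/bottom  bias=-1
  edge (12, 12)→(8, 2): d=(-4,-10) top-left  bias=+0
  edge (8, 2)→(18, 4): d=(10,2) right/bottom  bias=-1
    (1,0)@(3, 1): e=[138,-46,0] → .  [on edge]
    (4,1)@(9, 3): e=[78,6,8] → X
    (5,1)@(11, 3): e=[62,26,4] → X
    (6,1)@(13, 3): e=[46,46,0] → .  [on edge]
    (4,2)@(9, 5): e=[66,-2,28] → .
    (5,2)@(11, 5): e=[50,18,24] → X
    (6,2)@(13, 5): e=[34,38,20] → X
    (7,2)@(15, 5): e=[18,58,16] → X
    (8,2)@(17, 5): e=[2,78,12] → X
    (5,3)@(11, 7): e=[38,10,44] → X
    (8,3)@(17, 7): e=[-10,70,32] → .
    (5,4)@(11, 9): e=[26,2,64] → X
  covered (11 px):
    . . . . . . . . .
    . . . . X X . . .
    . . . . . X X X X
    . . . . . X X X .
    . . . . . X X . .
    . . . . . . . . .
    . . . . . . . . .
    . . . . . . . . .
    . . . . . . . . .
T3:
  2·area = 102  (B↔C swapped to make it positive)
  edge (12, 0)→(18, 3): d=(6,3) right/bottom  bias=-1
  edge (18, 3)→(12, 17): d=(-6,14) right/bottom  bias=-1
  edge (12, 17)→(12, 0): d=(0,-17) top-left  bias=+0
    (6,0)@(13, 1): e=[3,82,17] → X
    (7,0)@(15, 1): e=[-3,54,51] → .
    (6,1)@(13, 3): e=[15,70,17] → X
    (7,1)@(15, 3): e=[9,42,51] → X
    (8,1)@(17, 3): e=[3,14,85] → X
    (6,2)@(13, 5): e=[27,58,17] → X
    (6,3)@(13, 7): e=[39,46,17] → X
    (8,3)@(17, 7): e=[27,-10,85] → .
    (6,4)@(13, 9): e=[51,34,17] → X
    (8,4)@(17, 9): e=[39,-22,85] → .
    (6,5)@(13, 11): e=[63,22,17] → X
    (7,5)@(15, 11): e=[57,-6,51] → .
  covered (13 px):
    . . . . . . X . .
    . . . . . . X X X
    . . . . . . X X X
    . . . . . . X X .
    . . . . . . X X .
    . . . . . . X . .
    . . . . . . X . .
    . . . . . . . . .
    . . . . . . . . .
T4:
  2·area = 78  (B↔C swapped to make it positive)
  edge (14, 17)→(0, 18): d=(-14,1) right/bottom  bias=-1
  edge (0, 18)→(6, 12): d=(6,-6) top-left  bias=+0
  edge (6, 12)→(14, 17): d=(8,5) right/bottom  bias=-1
    (8,0)@(17, 1): e=[221,0,-143] → .  [on edge]
    (7,1)@(15, 3): e=[195,0,-117] → .  [on edge]
    (6,2)@(13, 5): e=[169,0,-91] → .  [on edge]
    (5,3)@(11, 7): e=[143,0,-65] → .  [on edge]
    (4,4)@(9, 9): e=[117,0,-39] → .  [on edge]
    (3,5)@(7, 11): e=[91,0,-13] → .  [on edge]
    (2,6)@(5, 13): e=[65,0,13] → X  [on edge]
    (3,6)@(7, 13): e=[63,12,3] → X
    (4,6)@(9, 13): e=[61,24,-7] → .
    (1,7)@(3, 15): e=[39,0,39] → X  [on edge]
    (4,7)@(9, 15): e=[33,36,9] → X
    (5,7)@(11, 15): e=[31,48,-1] → .
    (0,8)@(1, 17): e=[13,0,65] → X  [on edge]
  covered (13 px):
    . . . . . . . . .
    . . . . . . . . .
    . . . . . . . . .
    . . . . . . . . .
    . . . . . . . . .
    . . . . . . . . .
    . . X X . . . . .
    . X X X X . . . .
    X X X X X X X . .

Result: 44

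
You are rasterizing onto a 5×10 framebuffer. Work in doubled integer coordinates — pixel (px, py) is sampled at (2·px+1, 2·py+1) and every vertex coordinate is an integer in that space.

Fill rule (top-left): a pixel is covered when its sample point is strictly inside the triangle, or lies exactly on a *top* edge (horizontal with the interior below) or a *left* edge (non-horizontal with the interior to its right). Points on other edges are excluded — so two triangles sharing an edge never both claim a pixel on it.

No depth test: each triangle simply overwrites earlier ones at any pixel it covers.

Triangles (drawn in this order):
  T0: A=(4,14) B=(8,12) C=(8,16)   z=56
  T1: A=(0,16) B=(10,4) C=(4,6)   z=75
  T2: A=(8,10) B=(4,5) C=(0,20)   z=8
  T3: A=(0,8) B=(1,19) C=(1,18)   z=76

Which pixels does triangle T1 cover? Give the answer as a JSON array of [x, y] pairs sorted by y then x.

T0:
  2·area = 16
  edge (4, 14)→(8, 12): d=(4,-2) top-left  bias=+0
  edge (8, 12)→(8, 16): d=(0,4) right/bottom  bias=-1
  edge (8, 16)→(4, 14): d=(-4,-2) top-left  bias=+0
    (3,6)@(7, 13): e=[2,4,10] → #
    (4,6)@(9, 13): e=[6,-4,14] → ·
    (3,7)@(7, 15): e=[10,4,2] → #
    (4,7)@(9, 15): e=[14,-4,6] → ·
    (3,8)@(7, 17): e=[18,4,-6] → ·
  covered (2 px):
    · · · · ·
    · · · · ·
    · · · · ·
    · · · · ·
    · · · · ·
    · · · · ·
    · · · # ·
    · · · # ·
    · · · · ·
    · · · · ·
T1:
  2·area = 52  (B↔C swapped to make it positive)
  edge (0, 16)→(4, 6): d=(4,-10) top-left  bias=+0
  edge (4, 6)→(10, 4): d=(6,-2) top-left  bias=+0
  edge (10, 4)→(0, 16): d=(-10,12) right/bottom  bias=-1
    (3,2)@(7, 5): e=[26,0,26] → #  [on edge]
    (4,2)@(9, 5): e=[46,4,2] → #
    (0,3)@(1, 7): e=[-26,0,78] → ·  [on edge]
    (2,3)@(5, 7): e=[14,8,30] → #
    (4,3)@(9, 7): e=[54,16,-18] → ·
    (1,4)@(3, 9): e=[2,16,34] → #
    (3,4)@(7, 9): e=[42,24,-14] → ·
    (1,5)@(3, 11): e=[10,28,14] → #
    (2,5)@(5, 11): e=[30,32,-10] → ·
    (1,6)@(3, 13): e=[18,40,-6] → ·
  covered (7 px):
    · · · · ·
    · · · · ·
    · · · # #
    · · # # ·
    · # # · ·
    · # · · ·
    · · · · ·
    · · · · ·
    · · · · ·
    · · · · ·
T2:
  2·area = 80  (B↔C swapped to make it positive)
  edge (8, 10)→(0, 20): d=(-8,10) right/bottom  bias=-1
  edge (0, 20)→(4, 5): d=(4,-15) top-left  bias=+0
  edge (4, 5)→(8, 10): d=(4,5) right/bottom  bias=-1
    (2,3)@(5, 7): e=[54,23,3] → #
    (3,3)@(7, 7): e=[34,53,-7] → ·
    (1,4)@(3, 9): e=[58,1,21] → #
    (3,4)@(7, 9): e=[18,61,1] → #
    (4,4)@(9, 9): e=[-2,91,-9] → ·
    (1,5)@(3, 11): e=[42,9,29] → #
    (4,5)@(9, 11): e=[-18,99,-1] → ·
    (1,6)@(3, 13): e=[26,17,37] → #
    (3,6)@(7, 13): e=[-14,77,17] → ·
    (1,7)@(3, 15): e=[10,25,45] → #
    (2,7)@(5, 15): e=[-10,55,35] → ·
    (0,8)@(1, 17): e=[14,3,63] → #
  covered (11 px):
    · · · · ·
    · · · · ·
    · · · · ·
    · · # · ·
    · # # # ·
    · # # # ·
    · # # · ·
    · # · · ·
    # · · · ·
    · · · · ·
T3:
  2·area = 1  (B↔C swapped to make it positive)
  edge (0, 8)→(1, 18): d=(1,10) right/bottom  bias=-1
  edge (1, 18)→(1, 19): d=(0,1) right/bottom  bias=-1
  edge (1, 19)→(0, 8): d=(-1,-11) top-left  bias=+0
    (0,0)@(1, 1): e=[-17,0,18] → ·  [on edge]
    (0,1)@(1, 3): e=[-15,0,16] → ·  [on edge]
    (0,2)@(1, 5): e=[-13,0,14] → ·  [on edge]
    (0,3)@(1, 7): e=[-11,0,12] → ·  [on edge]
    (0,4)@(1, 9): e=[-9,0,10] → ·  [on edge]
    (0,5)@(1, 11): e=[-7,0,8] → ·  [on edge]
    (0,6)@(1, 13): e=[-5,0,6] → ·  [on edge]
    (0,7)@(1, 15): e=[-3,0,4] → ·  [on edge]
    (0,8)@(1, 17): e=[-1,0,2] → ·  [on edge]
    (0,9)@(1, 19): e=[1,0,0] → ·  [on edge]
  covered (0 px):
    · · · · ·
    · · · · ·
    · · · · ·
    · · · · ·
    · · · · ·
    · · · · ·
    · · · · ·
    · · · · ·
    · · · · ·
    · · · · ·

Answer: [[3,2],[4,2],[2,3],[3,3],[1,4],[2,4],[1,5]]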